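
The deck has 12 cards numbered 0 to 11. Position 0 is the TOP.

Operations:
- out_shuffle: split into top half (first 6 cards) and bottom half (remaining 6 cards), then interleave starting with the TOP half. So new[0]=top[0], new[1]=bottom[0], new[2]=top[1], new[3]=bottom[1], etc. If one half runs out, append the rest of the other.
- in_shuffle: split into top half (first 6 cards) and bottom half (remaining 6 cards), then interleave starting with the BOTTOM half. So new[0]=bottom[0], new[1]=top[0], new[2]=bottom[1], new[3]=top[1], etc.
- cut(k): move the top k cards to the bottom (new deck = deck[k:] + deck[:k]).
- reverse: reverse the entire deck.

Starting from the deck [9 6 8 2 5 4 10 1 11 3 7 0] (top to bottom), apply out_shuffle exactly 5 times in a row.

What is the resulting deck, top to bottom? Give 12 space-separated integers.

Answer: 9 7 3 11 1 10 4 5 2 8 6 0

Derivation:
After op 1 (out_shuffle): [9 10 6 1 8 11 2 3 5 7 4 0]
After op 2 (out_shuffle): [9 2 10 3 6 5 1 7 8 4 11 0]
After op 3 (out_shuffle): [9 1 2 7 10 8 3 4 6 11 5 0]
After op 4 (out_shuffle): [9 3 1 4 2 6 7 11 10 5 8 0]
After op 5 (out_shuffle): [9 7 3 11 1 10 4 5 2 8 6 0]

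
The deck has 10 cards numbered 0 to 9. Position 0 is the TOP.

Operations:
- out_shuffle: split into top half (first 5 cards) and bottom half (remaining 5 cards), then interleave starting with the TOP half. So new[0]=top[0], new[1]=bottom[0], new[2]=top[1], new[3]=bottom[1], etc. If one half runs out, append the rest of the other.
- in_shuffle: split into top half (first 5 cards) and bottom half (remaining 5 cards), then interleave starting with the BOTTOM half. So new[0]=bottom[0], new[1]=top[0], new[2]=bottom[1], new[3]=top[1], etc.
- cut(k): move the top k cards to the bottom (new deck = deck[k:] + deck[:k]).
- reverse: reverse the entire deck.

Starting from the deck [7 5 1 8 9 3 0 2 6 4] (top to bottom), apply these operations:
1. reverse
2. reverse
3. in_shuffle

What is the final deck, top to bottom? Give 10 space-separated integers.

After op 1 (reverse): [4 6 2 0 3 9 8 1 5 7]
After op 2 (reverse): [7 5 1 8 9 3 0 2 6 4]
After op 3 (in_shuffle): [3 7 0 5 2 1 6 8 4 9]

Answer: 3 7 0 5 2 1 6 8 4 9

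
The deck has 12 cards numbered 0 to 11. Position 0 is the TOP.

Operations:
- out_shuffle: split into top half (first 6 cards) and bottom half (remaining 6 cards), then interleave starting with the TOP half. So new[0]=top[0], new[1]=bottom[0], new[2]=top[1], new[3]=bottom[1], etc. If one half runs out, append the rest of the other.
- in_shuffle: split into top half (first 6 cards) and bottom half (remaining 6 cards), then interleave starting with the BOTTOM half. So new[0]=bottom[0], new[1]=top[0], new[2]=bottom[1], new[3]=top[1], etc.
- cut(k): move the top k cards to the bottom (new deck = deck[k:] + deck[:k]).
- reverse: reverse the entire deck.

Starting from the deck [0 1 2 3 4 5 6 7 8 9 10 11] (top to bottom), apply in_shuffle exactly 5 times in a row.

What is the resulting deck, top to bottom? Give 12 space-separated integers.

After op 1 (in_shuffle): [6 0 7 1 8 2 9 3 10 4 11 5]
After op 2 (in_shuffle): [9 6 3 0 10 7 4 1 11 8 5 2]
After op 3 (in_shuffle): [4 9 1 6 11 3 8 0 5 10 2 7]
After op 4 (in_shuffle): [8 4 0 9 5 1 10 6 2 11 7 3]
After op 5 (in_shuffle): [10 8 6 4 2 0 11 9 7 5 3 1]

Answer: 10 8 6 4 2 0 11 9 7 5 3 1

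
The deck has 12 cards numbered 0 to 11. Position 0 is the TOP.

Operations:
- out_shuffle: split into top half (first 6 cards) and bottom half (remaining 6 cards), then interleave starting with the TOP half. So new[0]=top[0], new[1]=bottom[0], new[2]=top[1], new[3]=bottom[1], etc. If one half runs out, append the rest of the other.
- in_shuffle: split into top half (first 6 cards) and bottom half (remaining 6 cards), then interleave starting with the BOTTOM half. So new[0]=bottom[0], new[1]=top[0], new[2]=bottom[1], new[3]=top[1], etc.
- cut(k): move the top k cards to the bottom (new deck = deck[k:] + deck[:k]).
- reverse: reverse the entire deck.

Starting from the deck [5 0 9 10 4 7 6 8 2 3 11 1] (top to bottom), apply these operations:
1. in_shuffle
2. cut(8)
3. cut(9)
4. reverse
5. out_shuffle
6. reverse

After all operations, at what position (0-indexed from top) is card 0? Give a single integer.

After op 1 (in_shuffle): [6 5 8 0 2 9 3 10 11 4 1 7]
After op 2 (cut(8)): [11 4 1 7 6 5 8 0 2 9 3 10]
After op 3 (cut(9)): [9 3 10 11 4 1 7 6 5 8 0 2]
After op 4 (reverse): [2 0 8 5 6 7 1 4 11 10 3 9]
After op 5 (out_shuffle): [2 1 0 4 8 11 5 10 6 3 7 9]
After op 6 (reverse): [9 7 3 6 10 5 11 8 4 0 1 2]
Card 0 is at position 9.

Answer: 9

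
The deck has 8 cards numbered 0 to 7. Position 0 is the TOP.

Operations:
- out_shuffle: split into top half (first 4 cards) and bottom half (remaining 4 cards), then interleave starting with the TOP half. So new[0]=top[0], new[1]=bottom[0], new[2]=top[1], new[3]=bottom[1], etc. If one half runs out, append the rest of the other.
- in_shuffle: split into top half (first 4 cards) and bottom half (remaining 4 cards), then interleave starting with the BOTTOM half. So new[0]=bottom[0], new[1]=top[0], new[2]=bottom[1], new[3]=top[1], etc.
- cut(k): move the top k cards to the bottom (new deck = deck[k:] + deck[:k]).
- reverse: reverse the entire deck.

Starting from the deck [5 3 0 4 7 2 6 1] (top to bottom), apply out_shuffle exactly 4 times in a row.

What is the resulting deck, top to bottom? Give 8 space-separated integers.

After op 1 (out_shuffle): [5 7 3 2 0 6 4 1]
After op 2 (out_shuffle): [5 0 7 6 3 4 2 1]
After op 3 (out_shuffle): [5 3 0 4 7 2 6 1]
After op 4 (out_shuffle): [5 7 3 2 0 6 4 1]

Answer: 5 7 3 2 0 6 4 1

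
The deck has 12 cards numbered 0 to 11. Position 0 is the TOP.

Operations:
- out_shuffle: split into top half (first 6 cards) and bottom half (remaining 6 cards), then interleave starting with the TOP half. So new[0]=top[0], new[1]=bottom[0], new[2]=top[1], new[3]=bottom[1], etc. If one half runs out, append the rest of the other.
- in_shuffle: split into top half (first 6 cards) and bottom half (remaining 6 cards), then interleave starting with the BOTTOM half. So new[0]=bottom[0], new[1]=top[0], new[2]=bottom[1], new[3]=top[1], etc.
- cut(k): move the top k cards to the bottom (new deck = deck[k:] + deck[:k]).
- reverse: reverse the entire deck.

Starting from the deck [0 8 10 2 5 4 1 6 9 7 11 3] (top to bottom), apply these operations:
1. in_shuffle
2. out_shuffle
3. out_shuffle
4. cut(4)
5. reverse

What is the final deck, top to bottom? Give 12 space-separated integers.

Answer: 5 7 8 1 4 11 10 6 3 2 9 0

Derivation:
After op 1 (in_shuffle): [1 0 6 8 9 10 7 2 11 5 3 4]
After op 2 (out_shuffle): [1 7 0 2 6 11 8 5 9 3 10 4]
After op 3 (out_shuffle): [1 8 7 5 0 9 2 3 6 10 11 4]
After op 4 (cut(4)): [0 9 2 3 6 10 11 4 1 8 7 5]
After op 5 (reverse): [5 7 8 1 4 11 10 6 3 2 9 0]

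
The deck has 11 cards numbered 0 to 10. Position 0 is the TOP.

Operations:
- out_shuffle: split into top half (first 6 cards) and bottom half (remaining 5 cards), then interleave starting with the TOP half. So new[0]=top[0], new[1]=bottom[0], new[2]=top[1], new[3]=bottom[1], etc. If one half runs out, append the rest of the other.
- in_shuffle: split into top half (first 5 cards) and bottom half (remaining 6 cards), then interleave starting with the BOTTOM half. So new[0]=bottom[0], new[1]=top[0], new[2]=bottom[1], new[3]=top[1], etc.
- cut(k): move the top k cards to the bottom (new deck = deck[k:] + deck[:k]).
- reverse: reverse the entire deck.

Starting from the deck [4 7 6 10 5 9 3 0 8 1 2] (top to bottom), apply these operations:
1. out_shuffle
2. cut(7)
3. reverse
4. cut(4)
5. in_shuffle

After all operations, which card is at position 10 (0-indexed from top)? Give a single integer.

Answer: 0

Derivation:
After op 1 (out_shuffle): [4 3 7 0 6 8 10 1 5 2 9]
After op 2 (cut(7)): [1 5 2 9 4 3 7 0 6 8 10]
After op 3 (reverse): [10 8 6 0 7 3 4 9 2 5 1]
After op 4 (cut(4)): [7 3 4 9 2 5 1 10 8 6 0]
After op 5 (in_shuffle): [5 7 1 3 10 4 8 9 6 2 0]
Position 10: card 0.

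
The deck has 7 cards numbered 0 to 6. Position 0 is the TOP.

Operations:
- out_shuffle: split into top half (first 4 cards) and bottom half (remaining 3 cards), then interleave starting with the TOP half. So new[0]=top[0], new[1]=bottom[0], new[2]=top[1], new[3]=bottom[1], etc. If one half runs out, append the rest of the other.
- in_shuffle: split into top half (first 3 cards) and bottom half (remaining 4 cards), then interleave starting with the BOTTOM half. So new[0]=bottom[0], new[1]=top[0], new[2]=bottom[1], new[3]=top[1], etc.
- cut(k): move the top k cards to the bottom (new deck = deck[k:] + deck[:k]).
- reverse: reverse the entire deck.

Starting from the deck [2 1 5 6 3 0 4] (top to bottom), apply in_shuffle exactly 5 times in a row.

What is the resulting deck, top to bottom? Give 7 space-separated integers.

After op 1 (in_shuffle): [6 2 3 1 0 5 4]
After op 2 (in_shuffle): [1 6 0 2 5 3 4]
After op 3 (in_shuffle): [2 1 5 6 3 0 4]
After op 4 (in_shuffle): [6 2 3 1 0 5 4]
After op 5 (in_shuffle): [1 6 0 2 5 3 4]

Answer: 1 6 0 2 5 3 4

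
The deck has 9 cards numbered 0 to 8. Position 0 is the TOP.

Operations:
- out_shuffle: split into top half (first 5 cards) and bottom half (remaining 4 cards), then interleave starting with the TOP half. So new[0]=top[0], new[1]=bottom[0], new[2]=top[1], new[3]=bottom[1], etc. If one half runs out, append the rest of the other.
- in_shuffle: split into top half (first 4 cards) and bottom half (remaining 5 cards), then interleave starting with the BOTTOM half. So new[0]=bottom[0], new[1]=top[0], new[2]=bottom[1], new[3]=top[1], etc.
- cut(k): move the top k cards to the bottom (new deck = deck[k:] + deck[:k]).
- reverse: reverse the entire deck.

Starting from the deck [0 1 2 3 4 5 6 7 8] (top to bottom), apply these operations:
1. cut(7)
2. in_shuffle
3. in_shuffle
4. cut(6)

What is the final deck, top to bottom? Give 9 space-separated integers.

After op 1 (cut(7)): [7 8 0 1 2 3 4 5 6]
After op 2 (in_shuffle): [2 7 3 8 4 0 5 1 6]
After op 3 (in_shuffle): [4 2 0 7 5 3 1 8 6]
After op 4 (cut(6)): [1 8 6 4 2 0 7 5 3]

Answer: 1 8 6 4 2 0 7 5 3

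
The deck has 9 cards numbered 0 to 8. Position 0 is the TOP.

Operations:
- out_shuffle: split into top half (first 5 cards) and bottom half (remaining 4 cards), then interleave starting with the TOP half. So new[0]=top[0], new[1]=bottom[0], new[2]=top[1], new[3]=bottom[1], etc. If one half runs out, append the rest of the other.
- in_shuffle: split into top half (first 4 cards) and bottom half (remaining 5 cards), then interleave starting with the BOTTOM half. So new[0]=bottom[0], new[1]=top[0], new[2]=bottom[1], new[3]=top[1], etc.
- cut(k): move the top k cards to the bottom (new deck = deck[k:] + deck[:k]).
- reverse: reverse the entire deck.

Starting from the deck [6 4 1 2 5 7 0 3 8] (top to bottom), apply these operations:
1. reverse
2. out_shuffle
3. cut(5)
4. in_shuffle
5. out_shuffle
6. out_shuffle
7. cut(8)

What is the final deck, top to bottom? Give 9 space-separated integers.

Answer: 2 8 5 6 7 4 0 1 3

Derivation:
After op 1 (reverse): [8 3 0 7 5 2 1 4 6]
After op 2 (out_shuffle): [8 2 3 1 0 4 7 6 5]
After op 3 (cut(5)): [4 7 6 5 8 2 3 1 0]
After op 4 (in_shuffle): [8 4 2 7 3 6 1 5 0]
After op 5 (out_shuffle): [8 6 4 1 2 5 7 0 3]
After op 6 (out_shuffle): [8 5 6 7 4 0 1 3 2]
After op 7 (cut(8)): [2 8 5 6 7 4 0 1 3]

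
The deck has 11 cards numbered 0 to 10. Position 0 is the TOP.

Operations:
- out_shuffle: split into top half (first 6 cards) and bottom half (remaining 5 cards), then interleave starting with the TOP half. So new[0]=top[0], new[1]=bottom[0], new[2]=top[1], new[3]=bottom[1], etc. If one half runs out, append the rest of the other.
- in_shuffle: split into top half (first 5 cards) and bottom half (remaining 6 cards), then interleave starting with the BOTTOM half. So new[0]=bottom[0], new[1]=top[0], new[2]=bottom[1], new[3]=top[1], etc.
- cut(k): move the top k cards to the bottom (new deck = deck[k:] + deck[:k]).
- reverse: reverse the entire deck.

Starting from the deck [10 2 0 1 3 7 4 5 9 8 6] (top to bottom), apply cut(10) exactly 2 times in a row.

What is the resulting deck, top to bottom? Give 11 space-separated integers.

After op 1 (cut(10)): [6 10 2 0 1 3 7 4 5 9 8]
After op 2 (cut(10)): [8 6 10 2 0 1 3 7 4 5 9]

Answer: 8 6 10 2 0 1 3 7 4 5 9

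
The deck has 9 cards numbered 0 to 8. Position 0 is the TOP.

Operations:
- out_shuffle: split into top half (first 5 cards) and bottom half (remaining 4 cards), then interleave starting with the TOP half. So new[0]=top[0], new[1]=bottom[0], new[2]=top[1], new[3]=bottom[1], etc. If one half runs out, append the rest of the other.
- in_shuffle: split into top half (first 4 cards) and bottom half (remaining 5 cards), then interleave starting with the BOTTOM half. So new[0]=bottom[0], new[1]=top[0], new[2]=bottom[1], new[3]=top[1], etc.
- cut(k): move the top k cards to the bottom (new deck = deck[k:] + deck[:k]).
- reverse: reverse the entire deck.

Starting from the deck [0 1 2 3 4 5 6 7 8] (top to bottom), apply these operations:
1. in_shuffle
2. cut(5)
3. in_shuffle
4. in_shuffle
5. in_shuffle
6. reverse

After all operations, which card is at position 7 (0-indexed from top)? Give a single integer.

Answer: 5

Derivation:
After op 1 (in_shuffle): [4 0 5 1 6 2 7 3 8]
After op 2 (cut(5)): [2 7 3 8 4 0 5 1 6]
After op 3 (in_shuffle): [4 2 0 7 5 3 1 8 6]
After op 4 (in_shuffle): [5 4 3 2 1 0 8 7 6]
After op 5 (in_shuffle): [1 5 0 4 8 3 7 2 6]
After op 6 (reverse): [6 2 7 3 8 4 0 5 1]
Position 7: card 5.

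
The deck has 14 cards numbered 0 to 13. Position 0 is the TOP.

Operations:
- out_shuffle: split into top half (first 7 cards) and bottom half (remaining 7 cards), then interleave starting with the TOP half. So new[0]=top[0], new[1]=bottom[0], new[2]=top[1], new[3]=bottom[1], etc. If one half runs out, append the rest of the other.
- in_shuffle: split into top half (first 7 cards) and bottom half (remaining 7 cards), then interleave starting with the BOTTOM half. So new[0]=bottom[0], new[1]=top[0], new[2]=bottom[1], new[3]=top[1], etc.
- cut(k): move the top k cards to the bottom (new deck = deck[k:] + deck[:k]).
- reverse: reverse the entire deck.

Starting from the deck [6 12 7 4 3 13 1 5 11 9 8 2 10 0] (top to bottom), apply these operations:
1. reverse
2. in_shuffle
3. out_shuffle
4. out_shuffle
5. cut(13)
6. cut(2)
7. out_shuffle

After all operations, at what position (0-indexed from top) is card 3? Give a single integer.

Answer: 4

Derivation:
After op 1 (reverse): [0 10 2 8 9 11 5 1 13 3 4 7 12 6]
After op 2 (in_shuffle): [1 0 13 10 3 2 4 8 7 9 12 11 6 5]
After op 3 (out_shuffle): [1 8 0 7 13 9 10 12 3 11 2 6 4 5]
After op 4 (out_shuffle): [1 12 8 3 0 11 7 2 13 6 9 4 10 5]
After op 5 (cut(13)): [5 1 12 8 3 0 11 7 2 13 6 9 4 10]
After op 6 (cut(2)): [12 8 3 0 11 7 2 13 6 9 4 10 5 1]
After op 7 (out_shuffle): [12 13 8 6 3 9 0 4 11 10 7 5 2 1]
Card 3 is at position 4.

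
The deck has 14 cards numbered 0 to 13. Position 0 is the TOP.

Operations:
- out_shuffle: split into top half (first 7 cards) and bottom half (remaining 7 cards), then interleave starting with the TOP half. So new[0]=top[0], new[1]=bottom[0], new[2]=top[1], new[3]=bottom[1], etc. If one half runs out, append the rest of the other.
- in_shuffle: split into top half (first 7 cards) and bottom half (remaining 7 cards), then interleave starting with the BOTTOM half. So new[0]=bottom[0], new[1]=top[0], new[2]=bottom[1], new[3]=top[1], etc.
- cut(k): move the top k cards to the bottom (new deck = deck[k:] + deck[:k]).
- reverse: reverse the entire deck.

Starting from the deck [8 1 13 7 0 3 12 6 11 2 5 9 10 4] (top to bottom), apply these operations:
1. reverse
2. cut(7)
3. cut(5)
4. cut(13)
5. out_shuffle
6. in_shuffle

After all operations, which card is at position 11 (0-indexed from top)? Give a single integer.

Answer: 6

Derivation:
After op 1 (reverse): [4 10 9 5 2 11 6 12 3 0 7 13 1 8]
After op 2 (cut(7)): [12 3 0 7 13 1 8 4 10 9 5 2 11 6]
After op 3 (cut(5)): [1 8 4 10 9 5 2 11 6 12 3 0 7 13]
After op 4 (cut(13)): [13 1 8 4 10 9 5 2 11 6 12 3 0 7]
After op 5 (out_shuffle): [13 2 1 11 8 6 4 12 10 3 9 0 5 7]
After op 6 (in_shuffle): [12 13 10 2 3 1 9 11 0 8 5 6 7 4]
Position 11: card 6.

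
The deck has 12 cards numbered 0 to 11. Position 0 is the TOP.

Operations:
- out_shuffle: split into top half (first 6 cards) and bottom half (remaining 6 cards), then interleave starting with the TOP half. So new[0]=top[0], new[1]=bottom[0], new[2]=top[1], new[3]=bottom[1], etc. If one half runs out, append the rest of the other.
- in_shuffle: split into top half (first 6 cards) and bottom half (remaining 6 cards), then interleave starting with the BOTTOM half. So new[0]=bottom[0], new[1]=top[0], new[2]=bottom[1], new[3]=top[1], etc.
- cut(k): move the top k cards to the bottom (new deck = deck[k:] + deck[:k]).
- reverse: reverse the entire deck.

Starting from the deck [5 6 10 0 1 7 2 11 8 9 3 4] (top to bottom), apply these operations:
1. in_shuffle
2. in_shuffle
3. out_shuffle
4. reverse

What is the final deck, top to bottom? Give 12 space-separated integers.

Answer: 10 11 7 3 8 5 4 0 6 2 1 9

Derivation:
After op 1 (in_shuffle): [2 5 11 6 8 10 9 0 3 1 4 7]
After op 2 (in_shuffle): [9 2 0 5 3 11 1 6 4 8 7 10]
After op 3 (out_shuffle): [9 1 2 6 0 4 5 8 3 7 11 10]
After op 4 (reverse): [10 11 7 3 8 5 4 0 6 2 1 9]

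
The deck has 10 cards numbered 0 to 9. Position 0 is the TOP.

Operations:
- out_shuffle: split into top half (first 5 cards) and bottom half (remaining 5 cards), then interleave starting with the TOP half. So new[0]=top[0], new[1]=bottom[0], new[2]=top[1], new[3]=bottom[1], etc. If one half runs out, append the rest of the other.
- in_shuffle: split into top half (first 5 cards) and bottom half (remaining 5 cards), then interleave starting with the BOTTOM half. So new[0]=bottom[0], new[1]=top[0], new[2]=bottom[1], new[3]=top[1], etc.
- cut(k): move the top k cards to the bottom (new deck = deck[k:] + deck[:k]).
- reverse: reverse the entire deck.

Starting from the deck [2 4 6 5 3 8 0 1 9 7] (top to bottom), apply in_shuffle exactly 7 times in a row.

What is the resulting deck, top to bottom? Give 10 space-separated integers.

Answer: 1 3 4 7 0 5 2 9 8 6

Derivation:
After op 1 (in_shuffle): [8 2 0 4 1 6 9 5 7 3]
After op 2 (in_shuffle): [6 8 9 2 5 0 7 4 3 1]
After op 3 (in_shuffle): [0 6 7 8 4 9 3 2 1 5]
After op 4 (in_shuffle): [9 0 3 6 2 7 1 8 5 4]
After op 5 (in_shuffle): [7 9 1 0 8 3 5 6 4 2]
After op 6 (in_shuffle): [3 7 5 9 6 1 4 0 2 8]
After op 7 (in_shuffle): [1 3 4 7 0 5 2 9 8 6]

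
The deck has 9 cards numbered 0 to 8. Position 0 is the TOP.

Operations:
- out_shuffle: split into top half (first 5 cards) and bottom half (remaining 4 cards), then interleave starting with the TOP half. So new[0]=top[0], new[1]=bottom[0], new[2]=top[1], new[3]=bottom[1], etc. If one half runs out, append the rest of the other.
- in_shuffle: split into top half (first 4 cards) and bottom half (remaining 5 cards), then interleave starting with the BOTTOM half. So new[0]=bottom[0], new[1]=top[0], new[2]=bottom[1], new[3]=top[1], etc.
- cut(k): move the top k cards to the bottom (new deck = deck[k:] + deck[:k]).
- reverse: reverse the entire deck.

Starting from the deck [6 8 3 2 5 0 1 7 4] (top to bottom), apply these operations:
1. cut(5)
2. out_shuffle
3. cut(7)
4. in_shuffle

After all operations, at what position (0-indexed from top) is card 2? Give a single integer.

Answer: 6

Derivation:
After op 1 (cut(5)): [0 1 7 4 6 8 3 2 5]
After op 2 (out_shuffle): [0 8 1 3 7 2 4 5 6]
After op 3 (cut(7)): [5 6 0 8 1 3 7 2 4]
After op 4 (in_shuffle): [1 5 3 6 7 0 2 8 4]
Card 2 is at position 6.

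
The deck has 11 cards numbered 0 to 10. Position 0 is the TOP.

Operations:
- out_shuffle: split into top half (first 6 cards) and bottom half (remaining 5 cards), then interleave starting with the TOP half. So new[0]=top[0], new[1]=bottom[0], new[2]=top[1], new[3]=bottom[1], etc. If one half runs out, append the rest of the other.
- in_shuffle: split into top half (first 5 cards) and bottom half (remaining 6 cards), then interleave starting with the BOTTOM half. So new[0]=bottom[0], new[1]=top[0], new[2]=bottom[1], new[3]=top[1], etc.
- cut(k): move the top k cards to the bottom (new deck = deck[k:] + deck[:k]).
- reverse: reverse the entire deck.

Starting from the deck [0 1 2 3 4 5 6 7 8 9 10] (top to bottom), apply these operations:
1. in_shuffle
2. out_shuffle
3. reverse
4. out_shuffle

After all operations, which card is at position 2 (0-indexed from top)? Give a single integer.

Answer: 10

Derivation:
After op 1 (in_shuffle): [5 0 6 1 7 2 8 3 9 4 10]
After op 2 (out_shuffle): [5 8 0 3 6 9 1 4 7 10 2]
After op 3 (reverse): [2 10 7 4 1 9 6 3 0 8 5]
After op 4 (out_shuffle): [2 6 10 3 7 0 4 8 1 5 9]
Position 2: card 10.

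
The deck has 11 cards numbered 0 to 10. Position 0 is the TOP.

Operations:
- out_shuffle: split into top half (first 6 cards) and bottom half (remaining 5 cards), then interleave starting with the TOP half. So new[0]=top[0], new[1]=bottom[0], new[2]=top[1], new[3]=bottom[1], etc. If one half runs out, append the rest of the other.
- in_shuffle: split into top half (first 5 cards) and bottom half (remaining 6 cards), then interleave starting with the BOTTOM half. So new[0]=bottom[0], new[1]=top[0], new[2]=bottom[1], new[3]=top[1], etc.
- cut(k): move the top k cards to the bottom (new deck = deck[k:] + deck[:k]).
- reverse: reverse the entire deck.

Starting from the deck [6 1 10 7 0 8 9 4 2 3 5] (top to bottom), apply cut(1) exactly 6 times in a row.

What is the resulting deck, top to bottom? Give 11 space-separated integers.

After op 1 (cut(1)): [1 10 7 0 8 9 4 2 3 5 6]
After op 2 (cut(1)): [10 7 0 8 9 4 2 3 5 6 1]
After op 3 (cut(1)): [7 0 8 9 4 2 3 5 6 1 10]
After op 4 (cut(1)): [0 8 9 4 2 3 5 6 1 10 7]
After op 5 (cut(1)): [8 9 4 2 3 5 6 1 10 7 0]
After op 6 (cut(1)): [9 4 2 3 5 6 1 10 7 0 8]

Answer: 9 4 2 3 5 6 1 10 7 0 8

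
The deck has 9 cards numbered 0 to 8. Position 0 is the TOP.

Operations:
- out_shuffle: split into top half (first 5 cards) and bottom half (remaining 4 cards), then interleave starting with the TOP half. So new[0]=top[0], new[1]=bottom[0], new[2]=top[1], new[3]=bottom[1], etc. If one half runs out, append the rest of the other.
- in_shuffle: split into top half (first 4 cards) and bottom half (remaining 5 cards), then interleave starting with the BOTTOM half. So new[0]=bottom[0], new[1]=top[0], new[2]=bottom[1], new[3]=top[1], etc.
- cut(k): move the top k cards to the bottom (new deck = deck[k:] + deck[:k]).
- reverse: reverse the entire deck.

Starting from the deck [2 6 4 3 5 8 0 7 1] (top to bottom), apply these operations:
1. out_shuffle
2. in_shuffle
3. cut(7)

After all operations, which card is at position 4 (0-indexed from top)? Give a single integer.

After op 1 (out_shuffle): [2 8 6 0 4 7 3 1 5]
After op 2 (in_shuffle): [4 2 7 8 3 6 1 0 5]
After op 3 (cut(7)): [0 5 4 2 7 8 3 6 1]
Position 4: card 7.

Answer: 7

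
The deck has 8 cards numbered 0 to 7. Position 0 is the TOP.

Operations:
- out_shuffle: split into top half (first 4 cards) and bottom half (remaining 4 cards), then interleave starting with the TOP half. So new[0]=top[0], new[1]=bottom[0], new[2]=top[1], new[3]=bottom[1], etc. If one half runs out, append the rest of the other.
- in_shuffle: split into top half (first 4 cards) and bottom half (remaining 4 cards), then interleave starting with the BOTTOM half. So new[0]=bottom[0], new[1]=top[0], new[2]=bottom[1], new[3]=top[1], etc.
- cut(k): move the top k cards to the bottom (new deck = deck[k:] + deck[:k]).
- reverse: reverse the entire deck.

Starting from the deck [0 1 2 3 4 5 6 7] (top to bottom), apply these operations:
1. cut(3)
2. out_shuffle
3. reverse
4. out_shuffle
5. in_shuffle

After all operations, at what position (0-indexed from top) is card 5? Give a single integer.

Answer: 4

Derivation:
After op 1 (cut(3)): [3 4 5 6 7 0 1 2]
After op 2 (out_shuffle): [3 7 4 0 5 1 6 2]
After op 3 (reverse): [2 6 1 5 0 4 7 3]
After op 4 (out_shuffle): [2 0 6 4 1 7 5 3]
After op 5 (in_shuffle): [1 2 7 0 5 6 3 4]
Card 5 is at position 4.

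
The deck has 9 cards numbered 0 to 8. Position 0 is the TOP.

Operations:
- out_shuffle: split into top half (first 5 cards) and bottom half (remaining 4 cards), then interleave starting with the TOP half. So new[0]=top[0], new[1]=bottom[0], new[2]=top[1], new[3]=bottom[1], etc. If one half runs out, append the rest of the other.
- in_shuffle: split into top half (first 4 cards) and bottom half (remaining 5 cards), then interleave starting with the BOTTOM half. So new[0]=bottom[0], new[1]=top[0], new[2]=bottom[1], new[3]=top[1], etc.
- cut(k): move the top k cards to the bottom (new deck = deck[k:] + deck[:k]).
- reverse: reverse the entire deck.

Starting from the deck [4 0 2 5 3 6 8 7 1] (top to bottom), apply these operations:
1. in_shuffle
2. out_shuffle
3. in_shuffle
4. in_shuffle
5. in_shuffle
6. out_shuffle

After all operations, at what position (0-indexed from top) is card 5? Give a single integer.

Answer: 4

Derivation:
After op 1 (in_shuffle): [3 4 6 0 8 2 7 5 1]
After op 2 (out_shuffle): [3 2 4 7 6 5 0 1 8]
After op 3 (in_shuffle): [6 3 5 2 0 4 1 7 8]
After op 4 (in_shuffle): [0 6 4 3 1 5 7 2 8]
After op 5 (in_shuffle): [1 0 5 6 7 4 2 3 8]
After op 6 (out_shuffle): [1 4 0 2 5 3 6 8 7]
Card 5 is at position 4.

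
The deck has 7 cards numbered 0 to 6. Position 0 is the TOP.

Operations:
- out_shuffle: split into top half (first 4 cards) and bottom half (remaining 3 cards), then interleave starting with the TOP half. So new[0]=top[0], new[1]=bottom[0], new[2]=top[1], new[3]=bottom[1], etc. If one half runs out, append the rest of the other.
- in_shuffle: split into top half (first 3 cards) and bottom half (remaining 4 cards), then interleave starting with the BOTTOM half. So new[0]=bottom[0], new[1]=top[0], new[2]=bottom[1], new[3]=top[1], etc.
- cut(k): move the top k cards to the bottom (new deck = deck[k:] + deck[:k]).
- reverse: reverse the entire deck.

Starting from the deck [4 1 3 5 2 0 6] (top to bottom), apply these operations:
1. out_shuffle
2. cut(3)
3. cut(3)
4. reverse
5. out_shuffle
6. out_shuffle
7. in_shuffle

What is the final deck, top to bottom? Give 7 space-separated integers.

After op 1 (out_shuffle): [4 2 1 0 3 6 5]
After op 2 (cut(3)): [0 3 6 5 4 2 1]
After op 3 (cut(3)): [5 4 2 1 0 3 6]
After op 4 (reverse): [6 3 0 1 2 4 5]
After op 5 (out_shuffle): [6 2 3 4 0 5 1]
After op 6 (out_shuffle): [6 0 2 5 3 1 4]
After op 7 (in_shuffle): [5 6 3 0 1 2 4]

Answer: 5 6 3 0 1 2 4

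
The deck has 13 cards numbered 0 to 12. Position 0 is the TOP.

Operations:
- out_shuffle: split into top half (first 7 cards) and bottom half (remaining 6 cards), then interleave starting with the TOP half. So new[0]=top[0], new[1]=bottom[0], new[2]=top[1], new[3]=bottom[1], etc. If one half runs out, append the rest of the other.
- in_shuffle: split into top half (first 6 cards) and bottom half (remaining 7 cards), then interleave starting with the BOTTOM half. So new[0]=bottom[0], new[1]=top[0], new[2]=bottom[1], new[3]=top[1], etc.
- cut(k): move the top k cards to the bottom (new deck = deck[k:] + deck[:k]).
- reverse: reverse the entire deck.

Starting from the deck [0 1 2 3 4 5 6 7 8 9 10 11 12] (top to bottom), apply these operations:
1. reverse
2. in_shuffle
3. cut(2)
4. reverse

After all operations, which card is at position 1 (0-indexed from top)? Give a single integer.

After op 1 (reverse): [12 11 10 9 8 7 6 5 4 3 2 1 0]
After op 2 (in_shuffle): [6 12 5 11 4 10 3 9 2 8 1 7 0]
After op 3 (cut(2)): [5 11 4 10 3 9 2 8 1 7 0 6 12]
After op 4 (reverse): [12 6 0 7 1 8 2 9 3 10 4 11 5]
Position 1: card 6.

Answer: 6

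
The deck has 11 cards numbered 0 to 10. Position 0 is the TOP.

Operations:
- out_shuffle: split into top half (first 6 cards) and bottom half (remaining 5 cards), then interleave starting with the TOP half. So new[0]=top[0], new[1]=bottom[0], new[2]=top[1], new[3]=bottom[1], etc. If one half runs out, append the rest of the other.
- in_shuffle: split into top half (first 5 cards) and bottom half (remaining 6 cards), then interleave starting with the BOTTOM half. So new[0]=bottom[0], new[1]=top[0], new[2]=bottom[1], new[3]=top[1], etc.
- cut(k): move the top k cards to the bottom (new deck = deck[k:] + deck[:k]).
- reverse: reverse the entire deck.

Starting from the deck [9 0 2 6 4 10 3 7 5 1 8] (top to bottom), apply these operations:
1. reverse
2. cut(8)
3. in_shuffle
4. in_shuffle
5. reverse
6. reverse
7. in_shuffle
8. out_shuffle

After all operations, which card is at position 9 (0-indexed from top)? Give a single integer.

After op 1 (reverse): [8 1 5 7 3 10 4 6 2 0 9]
After op 2 (cut(8)): [2 0 9 8 1 5 7 3 10 4 6]
After op 3 (in_shuffle): [5 2 7 0 3 9 10 8 4 1 6]
After op 4 (in_shuffle): [9 5 10 2 8 7 4 0 1 3 6]
After op 5 (reverse): [6 3 1 0 4 7 8 2 10 5 9]
After op 6 (reverse): [9 5 10 2 8 7 4 0 1 3 6]
After op 7 (in_shuffle): [7 9 4 5 0 10 1 2 3 8 6]
After op 8 (out_shuffle): [7 1 9 2 4 3 5 8 0 6 10]
Position 9: card 6.

Answer: 6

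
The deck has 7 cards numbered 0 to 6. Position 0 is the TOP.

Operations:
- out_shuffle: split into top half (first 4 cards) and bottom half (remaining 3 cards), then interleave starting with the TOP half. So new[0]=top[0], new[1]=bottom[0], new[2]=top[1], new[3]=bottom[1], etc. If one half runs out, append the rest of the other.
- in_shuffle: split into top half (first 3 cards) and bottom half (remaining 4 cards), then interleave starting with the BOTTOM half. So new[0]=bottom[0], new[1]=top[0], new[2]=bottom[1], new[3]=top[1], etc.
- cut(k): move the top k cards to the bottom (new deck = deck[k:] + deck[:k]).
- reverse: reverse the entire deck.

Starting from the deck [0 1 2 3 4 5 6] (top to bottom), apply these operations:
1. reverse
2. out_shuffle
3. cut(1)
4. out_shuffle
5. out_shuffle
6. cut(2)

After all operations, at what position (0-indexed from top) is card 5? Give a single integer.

Answer: 2

Derivation:
After op 1 (reverse): [6 5 4 3 2 1 0]
After op 2 (out_shuffle): [6 2 5 1 4 0 3]
After op 3 (cut(1)): [2 5 1 4 0 3 6]
After op 4 (out_shuffle): [2 0 5 3 1 6 4]
After op 5 (out_shuffle): [2 1 0 6 5 4 3]
After op 6 (cut(2)): [0 6 5 4 3 2 1]
Card 5 is at position 2.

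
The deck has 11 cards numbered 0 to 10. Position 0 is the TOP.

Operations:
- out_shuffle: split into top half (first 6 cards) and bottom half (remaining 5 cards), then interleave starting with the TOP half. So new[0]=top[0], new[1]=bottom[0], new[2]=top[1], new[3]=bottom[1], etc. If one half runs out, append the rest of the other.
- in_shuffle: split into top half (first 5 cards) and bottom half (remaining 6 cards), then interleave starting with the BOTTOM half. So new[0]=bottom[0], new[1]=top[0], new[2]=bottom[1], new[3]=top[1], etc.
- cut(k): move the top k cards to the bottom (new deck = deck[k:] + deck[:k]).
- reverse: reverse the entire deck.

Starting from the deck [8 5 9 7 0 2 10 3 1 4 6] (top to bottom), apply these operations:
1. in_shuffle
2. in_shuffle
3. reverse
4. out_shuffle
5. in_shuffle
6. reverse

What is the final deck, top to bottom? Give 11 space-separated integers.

Answer: 10 0 9 8 4 3 2 7 5 6 1

Derivation:
After op 1 (in_shuffle): [2 8 10 5 3 9 1 7 4 0 6]
After op 2 (in_shuffle): [9 2 1 8 7 10 4 5 0 3 6]
After op 3 (reverse): [6 3 0 5 4 10 7 8 1 2 9]
After op 4 (out_shuffle): [6 7 3 8 0 1 5 2 4 9 10]
After op 5 (in_shuffle): [1 6 5 7 2 3 4 8 9 0 10]
After op 6 (reverse): [10 0 9 8 4 3 2 7 5 6 1]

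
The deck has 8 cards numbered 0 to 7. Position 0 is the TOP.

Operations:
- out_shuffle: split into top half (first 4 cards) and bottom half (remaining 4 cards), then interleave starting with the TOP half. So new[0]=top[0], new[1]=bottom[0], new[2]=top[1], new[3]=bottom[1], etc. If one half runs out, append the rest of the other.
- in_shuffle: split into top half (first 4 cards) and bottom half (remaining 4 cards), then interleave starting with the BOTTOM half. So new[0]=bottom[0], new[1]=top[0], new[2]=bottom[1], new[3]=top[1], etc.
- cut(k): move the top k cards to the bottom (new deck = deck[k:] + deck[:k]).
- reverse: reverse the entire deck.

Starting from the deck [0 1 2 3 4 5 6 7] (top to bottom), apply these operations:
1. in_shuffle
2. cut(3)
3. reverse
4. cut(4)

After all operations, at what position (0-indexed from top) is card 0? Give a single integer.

After op 1 (in_shuffle): [4 0 5 1 6 2 7 3]
After op 2 (cut(3)): [1 6 2 7 3 4 0 5]
After op 3 (reverse): [5 0 4 3 7 2 6 1]
After op 4 (cut(4)): [7 2 6 1 5 0 4 3]
Card 0 is at position 5.

Answer: 5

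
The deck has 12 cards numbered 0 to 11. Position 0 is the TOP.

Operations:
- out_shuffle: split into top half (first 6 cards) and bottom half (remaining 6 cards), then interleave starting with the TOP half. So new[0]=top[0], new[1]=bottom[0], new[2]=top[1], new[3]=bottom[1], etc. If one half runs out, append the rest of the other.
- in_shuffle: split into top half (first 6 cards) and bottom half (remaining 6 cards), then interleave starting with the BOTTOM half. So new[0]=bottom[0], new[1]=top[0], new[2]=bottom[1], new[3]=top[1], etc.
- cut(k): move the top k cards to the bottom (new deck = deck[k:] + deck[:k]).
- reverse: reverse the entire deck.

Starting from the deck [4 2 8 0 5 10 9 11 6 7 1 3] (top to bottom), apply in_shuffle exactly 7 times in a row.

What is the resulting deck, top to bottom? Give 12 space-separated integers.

Answer: 10 3 5 1 0 7 8 6 2 11 4 9

Derivation:
After op 1 (in_shuffle): [9 4 11 2 6 8 7 0 1 5 3 10]
After op 2 (in_shuffle): [7 9 0 4 1 11 5 2 3 6 10 8]
After op 3 (in_shuffle): [5 7 2 9 3 0 6 4 10 1 8 11]
After op 4 (in_shuffle): [6 5 4 7 10 2 1 9 8 3 11 0]
After op 5 (in_shuffle): [1 6 9 5 8 4 3 7 11 10 0 2]
After op 6 (in_shuffle): [3 1 7 6 11 9 10 5 0 8 2 4]
After op 7 (in_shuffle): [10 3 5 1 0 7 8 6 2 11 4 9]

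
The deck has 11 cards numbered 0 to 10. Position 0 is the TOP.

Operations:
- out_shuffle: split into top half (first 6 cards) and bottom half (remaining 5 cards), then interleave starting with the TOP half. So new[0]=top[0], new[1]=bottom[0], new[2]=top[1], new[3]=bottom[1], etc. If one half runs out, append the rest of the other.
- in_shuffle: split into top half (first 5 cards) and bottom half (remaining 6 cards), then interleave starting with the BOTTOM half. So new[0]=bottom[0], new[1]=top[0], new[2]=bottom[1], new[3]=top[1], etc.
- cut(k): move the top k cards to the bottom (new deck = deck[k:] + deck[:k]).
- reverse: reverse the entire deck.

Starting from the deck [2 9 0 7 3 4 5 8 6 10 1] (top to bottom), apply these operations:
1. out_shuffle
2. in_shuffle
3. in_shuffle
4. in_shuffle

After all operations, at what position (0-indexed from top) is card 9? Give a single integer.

Answer: 1

Derivation:
After op 1 (out_shuffle): [2 5 9 8 0 6 7 10 3 1 4]
After op 2 (in_shuffle): [6 2 7 5 10 9 3 8 1 0 4]
After op 3 (in_shuffle): [9 6 3 2 8 7 1 5 0 10 4]
After op 4 (in_shuffle): [7 9 1 6 5 3 0 2 10 8 4]
Card 9 is at position 1.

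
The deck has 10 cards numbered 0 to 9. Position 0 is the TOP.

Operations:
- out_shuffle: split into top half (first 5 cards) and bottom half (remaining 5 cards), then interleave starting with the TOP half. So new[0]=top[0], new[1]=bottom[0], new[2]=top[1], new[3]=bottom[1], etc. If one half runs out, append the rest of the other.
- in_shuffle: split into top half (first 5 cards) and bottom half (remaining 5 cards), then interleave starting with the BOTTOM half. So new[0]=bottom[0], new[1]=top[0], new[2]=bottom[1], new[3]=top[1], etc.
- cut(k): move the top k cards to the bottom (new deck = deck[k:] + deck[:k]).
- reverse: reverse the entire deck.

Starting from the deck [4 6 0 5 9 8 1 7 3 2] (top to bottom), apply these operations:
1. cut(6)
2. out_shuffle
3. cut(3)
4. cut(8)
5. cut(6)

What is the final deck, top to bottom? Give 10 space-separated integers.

After op 1 (cut(6)): [1 7 3 2 4 6 0 5 9 8]
After op 2 (out_shuffle): [1 6 7 0 3 5 2 9 4 8]
After op 3 (cut(3)): [0 3 5 2 9 4 8 1 6 7]
After op 4 (cut(8)): [6 7 0 3 5 2 9 4 8 1]
After op 5 (cut(6)): [9 4 8 1 6 7 0 3 5 2]

Answer: 9 4 8 1 6 7 0 3 5 2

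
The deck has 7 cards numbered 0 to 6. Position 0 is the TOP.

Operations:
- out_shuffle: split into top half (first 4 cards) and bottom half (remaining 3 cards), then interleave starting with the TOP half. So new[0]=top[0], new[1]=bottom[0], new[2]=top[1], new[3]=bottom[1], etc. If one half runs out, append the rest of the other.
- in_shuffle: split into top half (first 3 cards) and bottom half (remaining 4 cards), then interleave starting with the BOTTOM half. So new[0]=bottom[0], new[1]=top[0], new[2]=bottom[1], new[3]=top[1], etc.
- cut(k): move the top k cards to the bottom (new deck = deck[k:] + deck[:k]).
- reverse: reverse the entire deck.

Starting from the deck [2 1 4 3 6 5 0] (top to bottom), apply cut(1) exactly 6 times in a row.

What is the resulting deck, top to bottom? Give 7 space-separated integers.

Answer: 0 2 1 4 3 6 5

Derivation:
After op 1 (cut(1)): [1 4 3 6 5 0 2]
After op 2 (cut(1)): [4 3 6 5 0 2 1]
After op 3 (cut(1)): [3 6 5 0 2 1 4]
After op 4 (cut(1)): [6 5 0 2 1 4 3]
After op 5 (cut(1)): [5 0 2 1 4 3 6]
After op 6 (cut(1)): [0 2 1 4 3 6 5]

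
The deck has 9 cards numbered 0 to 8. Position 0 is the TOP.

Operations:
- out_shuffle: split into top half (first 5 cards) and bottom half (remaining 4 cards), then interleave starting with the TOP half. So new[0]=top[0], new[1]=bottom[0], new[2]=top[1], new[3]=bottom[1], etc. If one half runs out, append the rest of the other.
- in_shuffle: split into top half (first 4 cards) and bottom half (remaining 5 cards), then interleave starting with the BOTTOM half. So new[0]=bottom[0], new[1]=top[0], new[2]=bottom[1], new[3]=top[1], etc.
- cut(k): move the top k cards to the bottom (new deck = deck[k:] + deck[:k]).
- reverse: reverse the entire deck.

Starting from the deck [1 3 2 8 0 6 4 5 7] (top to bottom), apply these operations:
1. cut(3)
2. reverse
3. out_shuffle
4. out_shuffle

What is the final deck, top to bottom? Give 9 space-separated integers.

After op 1 (cut(3)): [8 0 6 4 5 7 1 3 2]
After op 2 (reverse): [2 3 1 7 5 4 6 0 8]
After op 3 (out_shuffle): [2 4 3 6 1 0 7 8 5]
After op 4 (out_shuffle): [2 0 4 7 3 8 6 5 1]

Answer: 2 0 4 7 3 8 6 5 1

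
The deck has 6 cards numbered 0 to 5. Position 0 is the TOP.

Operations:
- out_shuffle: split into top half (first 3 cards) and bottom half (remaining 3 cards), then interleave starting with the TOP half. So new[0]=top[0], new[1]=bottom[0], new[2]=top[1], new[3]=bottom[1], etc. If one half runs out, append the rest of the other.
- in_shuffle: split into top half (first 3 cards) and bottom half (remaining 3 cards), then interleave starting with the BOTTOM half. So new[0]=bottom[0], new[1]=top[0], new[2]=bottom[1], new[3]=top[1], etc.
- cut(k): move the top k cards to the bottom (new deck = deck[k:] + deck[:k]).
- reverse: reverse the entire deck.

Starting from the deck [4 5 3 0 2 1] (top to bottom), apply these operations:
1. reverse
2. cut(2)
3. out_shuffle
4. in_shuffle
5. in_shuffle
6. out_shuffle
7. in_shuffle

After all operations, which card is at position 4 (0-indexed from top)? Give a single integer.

Answer: 5

Derivation:
After op 1 (reverse): [1 2 0 3 5 4]
After op 2 (cut(2)): [0 3 5 4 1 2]
After op 3 (out_shuffle): [0 4 3 1 5 2]
After op 4 (in_shuffle): [1 0 5 4 2 3]
After op 5 (in_shuffle): [4 1 2 0 3 5]
After op 6 (out_shuffle): [4 0 1 3 2 5]
After op 7 (in_shuffle): [3 4 2 0 5 1]
Position 4: card 5.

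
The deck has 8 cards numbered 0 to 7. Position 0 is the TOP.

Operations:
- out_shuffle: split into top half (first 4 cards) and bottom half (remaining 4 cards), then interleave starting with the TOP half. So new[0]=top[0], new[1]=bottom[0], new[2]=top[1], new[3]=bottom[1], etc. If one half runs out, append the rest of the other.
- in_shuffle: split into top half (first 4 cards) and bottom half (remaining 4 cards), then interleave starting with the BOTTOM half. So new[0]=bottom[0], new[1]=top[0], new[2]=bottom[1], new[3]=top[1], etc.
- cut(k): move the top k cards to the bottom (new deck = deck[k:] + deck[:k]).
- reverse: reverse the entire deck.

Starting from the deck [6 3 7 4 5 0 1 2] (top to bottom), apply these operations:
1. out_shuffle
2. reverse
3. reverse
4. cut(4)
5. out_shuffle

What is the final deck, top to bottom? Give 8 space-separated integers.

Answer: 7 6 1 5 4 3 2 0

Derivation:
After op 1 (out_shuffle): [6 5 3 0 7 1 4 2]
After op 2 (reverse): [2 4 1 7 0 3 5 6]
After op 3 (reverse): [6 5 3 0 7 1 4 2]
After op 4 (cut(4)): [7 1 4 2 6 5 3 0]
After op 5 (out_shuffle): [7 6 1 5 4 3 2 0]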